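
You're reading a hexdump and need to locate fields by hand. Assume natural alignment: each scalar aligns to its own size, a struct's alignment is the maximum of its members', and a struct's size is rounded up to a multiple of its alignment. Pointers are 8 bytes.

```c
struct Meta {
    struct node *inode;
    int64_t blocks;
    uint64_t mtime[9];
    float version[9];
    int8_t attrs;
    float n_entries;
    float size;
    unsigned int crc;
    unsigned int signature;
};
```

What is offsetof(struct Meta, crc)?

136

@0: inode [8B, align 8] → 8
@8: blocks [8B, align 8] → 16
@16: mtime [72B, align 8] → 88
@88: version [36B, align 4] → 124
@124: attrs [1B, align 1] → 125
+3 pad (align 4)
@128: n_entries [4B, align 4] → 132
@132: size [4B, align 4] → 136
@136: crc [4B, align 4] → 140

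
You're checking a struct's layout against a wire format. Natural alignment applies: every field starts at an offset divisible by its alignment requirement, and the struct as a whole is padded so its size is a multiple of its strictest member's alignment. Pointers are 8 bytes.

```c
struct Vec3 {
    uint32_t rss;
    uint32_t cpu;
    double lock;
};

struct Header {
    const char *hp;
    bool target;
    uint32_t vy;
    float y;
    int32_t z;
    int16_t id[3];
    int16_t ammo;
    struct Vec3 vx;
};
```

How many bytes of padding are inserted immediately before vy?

3

Vec3: @0: rss [4B, align 4] → 4; @4: cpu [4B, align 4] → 8; @8: lock [8B, align 8] → 16; size 16, align 8
@0: hp [8B, align 8] → 8
@8: target [1B, align 1] → 9
+3 pad (align 4)
@12: vy [4B, align 4] → 16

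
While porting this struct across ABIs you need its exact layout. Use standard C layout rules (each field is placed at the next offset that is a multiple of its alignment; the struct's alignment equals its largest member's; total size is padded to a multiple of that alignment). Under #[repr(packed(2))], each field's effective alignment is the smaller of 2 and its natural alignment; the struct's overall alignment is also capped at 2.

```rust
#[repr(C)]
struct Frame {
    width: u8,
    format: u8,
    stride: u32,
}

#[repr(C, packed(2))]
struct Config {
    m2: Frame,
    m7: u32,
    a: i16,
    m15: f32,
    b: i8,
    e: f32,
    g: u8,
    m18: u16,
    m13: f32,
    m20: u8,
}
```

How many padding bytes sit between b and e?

Frame: @0: width [1B, align 1] → 1; @1: format [1B, align 1] → 2; +2 pad (align 4); @4: stride [4B, align 4] → 8; size 8, align 4
@0: m2 [8B, align 2] → 8
@8: m7 [4B, align 2] → 12
@12: a [2B, align 2] → 14
@14: m15 [4B, align 2] → 18
@18: b [1B, align 1] → 19
+1 pad (align 2)
@20: e [4B, align 2] → 24

1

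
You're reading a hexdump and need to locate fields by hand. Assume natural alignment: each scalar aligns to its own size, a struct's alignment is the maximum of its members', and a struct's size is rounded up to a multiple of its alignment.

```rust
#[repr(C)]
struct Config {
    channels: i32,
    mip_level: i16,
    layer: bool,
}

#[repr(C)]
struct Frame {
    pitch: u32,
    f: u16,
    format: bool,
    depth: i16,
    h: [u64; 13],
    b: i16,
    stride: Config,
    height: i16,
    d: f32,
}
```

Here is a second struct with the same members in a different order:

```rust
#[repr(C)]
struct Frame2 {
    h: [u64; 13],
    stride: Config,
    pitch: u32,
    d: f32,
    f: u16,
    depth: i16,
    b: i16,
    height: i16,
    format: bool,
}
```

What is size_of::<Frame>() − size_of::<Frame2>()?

Config: @0: channels [4B, align 4] → 4; @4: mip_level [2B, align 2] → 6; @6: layer [1B, align 1] → 7; +1 tail pad (align 4); size 8, align 4
@0: pitch [4B, align 4] → 4
@4: f [2B, align 2] → 6
@6: format [1B, align 1] → 7
+1 pad (align 2)
@8: depth [2B, align 2] → 10
+6 pad (align 8)
@16: h [104B, align 8] → 120
@120: b [2B, align 2] → 122
+2 pad (align 4)
@124: stride [8B, align 4] → 132
@132: height [2B, align 2] → 134
+2 pad (align 4)
@136: d [4B, align 4] → 140
+4 tail pad (align 8)
size 144, align 8
— Frame2 —
@0: h [104B, align 8] → 104
@104: stride [8B, align 4] → 112
@112: pitch [4B, align 4] → 116
@116: d [4B, align 4] → 120
@120: f [2B, align 2] → 122
@122: depth [2B, align 2] → 124
@124: b [2B, align 2] → 126
@126: height [2B, align 2] → 128
@128: format [1B, align 1] → 129
+7 tail pad (align 8)
size 136, align 8
144 − 136 = 8

8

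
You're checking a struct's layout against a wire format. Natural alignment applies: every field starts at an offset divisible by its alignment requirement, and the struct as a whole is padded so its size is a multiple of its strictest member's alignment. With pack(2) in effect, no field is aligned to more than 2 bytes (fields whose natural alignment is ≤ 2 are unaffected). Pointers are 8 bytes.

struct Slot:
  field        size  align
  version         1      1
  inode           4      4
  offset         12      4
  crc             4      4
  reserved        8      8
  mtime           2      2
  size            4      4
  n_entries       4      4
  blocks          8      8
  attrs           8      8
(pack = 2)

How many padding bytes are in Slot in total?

@0: version [1B, align 1] → 1
+1 pad (align 2)
@2: inode [4B, align 2] → 6
@6: offset [12B, align 2] → 18
@18: crc [4B, align 2] → 22
@22: reserved [8B, align 2] → 30
@30: mtime [2B, align 2] → 32
@32: size [4B, align 2] → 36
@36: n_entries [4B, align 2] → 40
@40: blocks [8B, align 2] → 48
@48: attrs [8B, align 2] → 56
size 56, align 2
data bytes 55, size 56 → padding 1

1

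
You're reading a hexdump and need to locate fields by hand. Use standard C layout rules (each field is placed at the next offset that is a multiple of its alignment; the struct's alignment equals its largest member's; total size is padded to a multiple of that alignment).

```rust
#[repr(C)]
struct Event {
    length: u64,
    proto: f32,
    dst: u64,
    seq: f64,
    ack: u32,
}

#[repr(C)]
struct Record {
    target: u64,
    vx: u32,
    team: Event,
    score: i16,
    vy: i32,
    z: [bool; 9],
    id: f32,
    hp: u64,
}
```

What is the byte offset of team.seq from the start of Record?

40

Event: 0..8  length  (8B, 8-aligned); 8..12  proto  (4B, 4-aligned); 12..16  -- padding (4B); 16..24  dst  (8B, 8-aligned); 24..32  seq  (8B, 8-aligned); 32..36  ack  (4B, 4-aligned); 36..40  -- tail padding (4B); sizeof = 40, alignof = 8
0..8  target  (8B, 8-aligned)
8..12  vx  (4B, 4-aligned)
12..16  -- padding (4B)
16..56  team  (40B, 8-aligned)
within Event: seq at 24
16 + 24 = 40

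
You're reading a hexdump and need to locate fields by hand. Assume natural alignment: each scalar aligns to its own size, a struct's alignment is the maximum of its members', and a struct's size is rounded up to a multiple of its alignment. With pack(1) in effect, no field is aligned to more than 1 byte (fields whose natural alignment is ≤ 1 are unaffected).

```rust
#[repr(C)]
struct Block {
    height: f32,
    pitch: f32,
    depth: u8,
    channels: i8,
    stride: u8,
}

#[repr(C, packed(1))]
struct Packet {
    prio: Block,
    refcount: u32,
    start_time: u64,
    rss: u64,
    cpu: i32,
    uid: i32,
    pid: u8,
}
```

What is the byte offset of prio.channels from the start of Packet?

Block: height at 0 (size 4, align 4) → ends 4; pitch at 4 (size 4, align 4) → ends 8; depth at 8 (size 1, align 1) → ends 9; channels at 9 (size 1, align 1) → ends 10; stride at 10 (size 1, align 1) → ends 11; tail pad 1 to reach multiple of 4; total 12 bytes, alignment 4
prio at 0 (size 12, align 1) → ends 12
within Block: channels at 9
0 + 9 = 9

9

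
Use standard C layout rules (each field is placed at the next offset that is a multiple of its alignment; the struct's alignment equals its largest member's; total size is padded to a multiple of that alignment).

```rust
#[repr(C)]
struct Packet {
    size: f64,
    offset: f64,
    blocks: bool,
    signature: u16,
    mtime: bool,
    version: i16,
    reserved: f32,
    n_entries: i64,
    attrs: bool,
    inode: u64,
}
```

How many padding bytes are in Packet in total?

@0: size [8B, align 8] → 8
@8: offset [8B, align 8] → 16
@16: blocks [1B, align 1] → 17
+1 pad (align 2)
@18: signature [2B, align 2] → 20
@20: mtime [1B, align 1] → 21
+1 pad (align 2)
@22: version [2B, align 2] → 24
@24: reserved [4B, align 4] → 28
+4 pad (align 8)
@32: n_entries [8B, align 8] → 40
@40: attrs [1B, align 1] → 41
+7 pad (align 8)
@48: inode [8B, align 8] → 56
size 56, align 8
data bytes 43, size 56 → padding 13

13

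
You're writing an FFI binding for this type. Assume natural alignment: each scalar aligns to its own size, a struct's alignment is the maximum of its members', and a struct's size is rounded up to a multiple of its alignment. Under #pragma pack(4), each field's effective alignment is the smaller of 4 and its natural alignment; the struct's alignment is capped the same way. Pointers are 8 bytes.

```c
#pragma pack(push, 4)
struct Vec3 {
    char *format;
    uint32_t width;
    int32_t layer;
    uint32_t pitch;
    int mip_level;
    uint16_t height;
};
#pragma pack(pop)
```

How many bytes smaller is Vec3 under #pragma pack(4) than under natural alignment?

natural layout:
  0..8  format  (8B, 8-aligned)
  8..12  width  (4B, 4-aligned)
  12..16  layer  (4B, 4-aligned)
  16..20  pitch  (4B, 4-aligned)
  20..24  mip_level  (4B, 4-aligned)
  24..26  height  (2B, 2-aligned)
  26..32  -- tail padding (6B)
  sizeof = 32, alignof = 8
packed(4) layout:
  0..8  format  (8B, 4-aligned)
  8..12  width  (4B, 4-aligned)
  12..16  layer  (4B, 4-aligned)
  16..20  pitch  (4B, 4-aligned)
  20..24  mip_level  (4B, 4-aligned)
  24..26  height  (2B, 2-aligned)
  26..28  -- tail padding (2B)
  sizeof = 28, alignof = 4
32 − 28 = 4

4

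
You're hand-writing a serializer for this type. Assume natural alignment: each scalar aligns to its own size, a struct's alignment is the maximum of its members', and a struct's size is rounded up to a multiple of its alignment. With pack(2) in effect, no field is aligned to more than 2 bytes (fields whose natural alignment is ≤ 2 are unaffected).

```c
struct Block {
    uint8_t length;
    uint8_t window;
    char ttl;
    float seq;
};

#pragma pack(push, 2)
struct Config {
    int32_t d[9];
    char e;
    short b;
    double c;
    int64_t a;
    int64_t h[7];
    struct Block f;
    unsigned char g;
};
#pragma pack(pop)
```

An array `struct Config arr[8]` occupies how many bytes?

Block: length at 0 (size 1, align 1) → ends 1; window at 1 (size 1, align 1) → ends 2; ttl at 2 (size 1, align 1) → ends 3; pad 1 to align 4 for seq; seq at 4 (size 4, align 4) → ends 8; total 8 bytes, alignment 4
d at 0 (size 36, align 2) → ends 36
e at 36 (size 1, align 1) → ends 37
pad 1 to align 2 for b
b at 38 (size 2, align 2) → ends 40
c at 40 (size 8, align 2) → ends 48
a at 48 (size 8, align 2) → ends 56
h at 56 (size 56, align 2) → ends 112
f at 112 (size 8, align 2) → ends 120
g at 120 (size 1, align 1) → ends 121
tail pad 1 to reach multiple of 2
total 122 bytes, alignment 2
array of 8: 8 × 122 = 976

976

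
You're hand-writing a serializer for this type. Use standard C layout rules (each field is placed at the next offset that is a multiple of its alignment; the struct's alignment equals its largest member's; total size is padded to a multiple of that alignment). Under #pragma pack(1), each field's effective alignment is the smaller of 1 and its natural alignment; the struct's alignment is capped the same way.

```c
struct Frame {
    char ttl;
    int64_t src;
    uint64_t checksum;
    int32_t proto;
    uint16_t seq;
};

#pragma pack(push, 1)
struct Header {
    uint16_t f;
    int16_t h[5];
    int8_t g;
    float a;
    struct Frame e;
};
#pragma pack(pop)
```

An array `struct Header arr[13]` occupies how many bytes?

637

Frame: @0: ttl [1B, align 1] → 1; +7 pad (align 8); @8: src [8B, align 8] → 16; @16: checksum [8B, align 8] → 24; @24: proto [4B, align 4] → 28; @28: seq [2B, align 2] → 30; +2 tail pad (align 8); size 32, align 8
@0: f [2B, align 1] → 2
@2: h [10B, align 1] → 12
@12: g [1B, align 1] → 13
@13: a [4B, align 1] → 17
@17: e [32B, align 1] → 49
size 49, align 1
array of 13: 13 × 49 = 637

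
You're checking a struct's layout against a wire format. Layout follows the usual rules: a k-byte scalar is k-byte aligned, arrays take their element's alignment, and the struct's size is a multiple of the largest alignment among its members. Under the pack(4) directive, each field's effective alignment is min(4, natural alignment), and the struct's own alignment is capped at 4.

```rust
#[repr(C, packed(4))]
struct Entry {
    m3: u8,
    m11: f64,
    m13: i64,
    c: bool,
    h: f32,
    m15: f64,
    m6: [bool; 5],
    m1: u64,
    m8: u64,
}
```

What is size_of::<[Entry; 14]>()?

840

0..1  m3  (1B, 1-aligned)
1..4  -- padding (3B)
4..12  m11  (8B, 4-aligned)
12..20  m13  (8B, 4-aligned)
20..21  c  (1B, 1-aligned)
21..24  -- padding (3B)
24..28  h  (4B, 4-aligned)
28..36  m15  (8B, 4-aligned)
36..41  m6  (5B, 1-aligned)
41..44  -- padding (3B)
44..52  m1  (8B, 4-aligned)
52..60  m8  (8B, 4-aligned)
sizeof = 60, alignof = 4
array of 14: 14 × 60 = 840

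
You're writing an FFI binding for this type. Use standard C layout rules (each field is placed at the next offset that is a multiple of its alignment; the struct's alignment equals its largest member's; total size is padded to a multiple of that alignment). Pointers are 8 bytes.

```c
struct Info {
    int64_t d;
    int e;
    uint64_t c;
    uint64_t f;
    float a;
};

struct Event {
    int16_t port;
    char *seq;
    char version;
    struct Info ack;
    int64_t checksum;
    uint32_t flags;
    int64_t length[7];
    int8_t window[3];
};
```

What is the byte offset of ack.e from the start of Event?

32

Info: d at 0 (size 8, align 8) → ends 8; e at 8 (size 4, align 4) → ends 12; pad 4 to align 8 for c; c at 16 (size 8, align 8) → ends 24; f at 24 (size 8, align 8) → ends 32; a at 32 (size 4, align 4) → ends 36; tail pad 4 to reach multiple of 8; total 40 bytes, alignment 8
port at 0 (size 2, align 2) → ends 2
pad 6 to align 8 for seq
seq at 8 (size 8, align 8) → ends 16
version at 16 (size 1, align 1) → ends 17
pad 7 to align 8 for ack
ack at 24 (size 40, align 8) → ends 64
within Info: e at 8
24 + 8 = 32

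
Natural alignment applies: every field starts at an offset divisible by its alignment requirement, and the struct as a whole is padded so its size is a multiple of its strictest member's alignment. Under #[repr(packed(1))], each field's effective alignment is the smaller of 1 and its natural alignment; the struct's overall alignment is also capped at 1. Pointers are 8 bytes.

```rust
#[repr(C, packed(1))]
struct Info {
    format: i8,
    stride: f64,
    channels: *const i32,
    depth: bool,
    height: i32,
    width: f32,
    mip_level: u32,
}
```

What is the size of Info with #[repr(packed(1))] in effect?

30

0..1  format  (1B, 1-aligned)
1..9  stride  (8B, 1-aligned)
9..17  channels  (8B, 1-aligned)
17..18  depth  (1B, 1-aligned)
18..22  height  (4B, 1-aligned)
22..26  width  (4B, 1-aligned)
26..30  mip_level  (4B, 1-aligned)
sizeof = 30, alignof = 1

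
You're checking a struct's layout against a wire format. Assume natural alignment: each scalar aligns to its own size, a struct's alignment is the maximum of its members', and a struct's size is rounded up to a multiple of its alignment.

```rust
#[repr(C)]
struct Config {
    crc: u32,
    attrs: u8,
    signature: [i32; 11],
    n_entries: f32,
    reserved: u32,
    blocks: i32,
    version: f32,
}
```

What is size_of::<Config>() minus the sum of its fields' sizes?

3

@0: crc [4B, align 4] → 4
@4: attrs [1B, align 1] → 5
+3 pad (align 4)
@8: signature [44B, align 4] → 52
@52: n_entries [4B, align 4] → 56
@56: reserved [4B, align 4] → 60
@60: blocks [4B, align 4] → 64
@64: version [4B, align 4] → 68
size 68, align 4
data bytes 65, size 68 → padding 3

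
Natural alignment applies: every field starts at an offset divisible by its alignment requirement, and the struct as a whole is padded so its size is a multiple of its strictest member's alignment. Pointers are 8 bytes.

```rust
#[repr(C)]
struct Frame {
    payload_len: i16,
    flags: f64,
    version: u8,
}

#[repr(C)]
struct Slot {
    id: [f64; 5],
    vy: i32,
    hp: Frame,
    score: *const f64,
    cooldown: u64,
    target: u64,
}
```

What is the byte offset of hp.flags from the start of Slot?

Frame: @0: payload_len [2B, align 2] → 2; +6 pad (align 8); @8: flags [8B, align 8] → 16; @16: version [1B, align 1] → 17; +7 tail pad (align 8); size 24, align 8
@0: id [40B, align 8] → 40
@40: vy [4B, align 4] → 44
+4 pad (align 8)
@48: hp [24B, align 8] → 72
within Frame: flags at 8
48 + 8 = 56

56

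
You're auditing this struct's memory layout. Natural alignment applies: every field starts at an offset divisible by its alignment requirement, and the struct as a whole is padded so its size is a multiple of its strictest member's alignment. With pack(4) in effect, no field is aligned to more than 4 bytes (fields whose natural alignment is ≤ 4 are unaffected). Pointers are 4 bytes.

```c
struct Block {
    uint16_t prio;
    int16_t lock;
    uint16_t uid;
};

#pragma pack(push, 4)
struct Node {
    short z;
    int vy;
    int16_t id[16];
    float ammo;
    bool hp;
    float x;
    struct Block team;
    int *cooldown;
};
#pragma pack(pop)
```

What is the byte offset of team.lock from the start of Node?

54

Block: @0: prio [2B, align 2] → 2; @2: lock [2B, align 2] → 4; @4: uid [2B, align 2] → 6; size 6, align 2
@0: z [2B, align 2] → 2
+2 pad (align 4)
@4: vy [4B, align 4] → 8
@8: id [32B, align 2] → 40
@40: ammo [4B, align 4] → 44
@44: hp [1B, align 1] → 45
+3 pad (align 4)
@48: x [4B, align 4] → 52
@52: team [6B, align 2] → 58
within Block: lock at 2
52 + 2 = 54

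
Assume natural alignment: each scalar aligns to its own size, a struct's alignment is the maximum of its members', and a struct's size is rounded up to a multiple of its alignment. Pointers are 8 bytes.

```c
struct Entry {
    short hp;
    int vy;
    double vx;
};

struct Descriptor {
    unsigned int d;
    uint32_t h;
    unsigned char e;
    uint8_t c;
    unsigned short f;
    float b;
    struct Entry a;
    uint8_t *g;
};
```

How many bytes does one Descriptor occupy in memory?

Entry: @0: hp [2B, align 2] → 2; +2 pad (align 4); @4: vy [4B, align 4] → 8; @8: vx [8B, align 8] → 16; size 16, align 8
@0: d [4B, align 4] → 4
@4: h [4B, align 4] → 8
@8: e [1B, align 1] → 9
@9: c [1B, align 1] → 10
@10: f [2B, align 2] → 12
@12: b [4B, align 4] → 16
@16: a [16B, align 8] → 32
@32: g [8B, align 8] → 40
size 40, align 8

40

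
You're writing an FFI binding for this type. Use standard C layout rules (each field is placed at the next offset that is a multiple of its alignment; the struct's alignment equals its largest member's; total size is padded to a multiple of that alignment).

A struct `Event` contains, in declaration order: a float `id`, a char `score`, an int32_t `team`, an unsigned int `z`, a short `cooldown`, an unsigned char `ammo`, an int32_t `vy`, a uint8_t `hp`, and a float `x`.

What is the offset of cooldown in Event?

16

id at 0 (size 4, align 4) → ends 4
score at 4 (size 1, align 1) → ends 5
pad 3 to align 4 for team
team at 8 (size 4, align 4) → ends 12
z at 12 (size 4, align 4) → ends 16
cooldown at 16 (size 2, align 2) → ends 18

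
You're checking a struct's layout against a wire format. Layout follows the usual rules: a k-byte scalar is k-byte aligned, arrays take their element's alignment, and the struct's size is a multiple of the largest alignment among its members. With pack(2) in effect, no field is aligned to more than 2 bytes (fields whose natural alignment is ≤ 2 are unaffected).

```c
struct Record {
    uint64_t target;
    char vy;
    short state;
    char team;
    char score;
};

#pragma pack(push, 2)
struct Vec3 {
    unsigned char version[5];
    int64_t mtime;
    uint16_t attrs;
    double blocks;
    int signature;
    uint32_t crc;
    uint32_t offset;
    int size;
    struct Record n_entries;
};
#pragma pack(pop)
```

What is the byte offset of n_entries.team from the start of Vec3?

52

Record: 0..8  target  (8B, 8-aligned); 8..9  vy  (1B, 1-aligned); 9..10  -- padding (1B); 10..12  state  (2B, 2-aligned); 12..13  team  (1B, 1-aligned); 13..14  score  (1B, 1-aligned); 14..16  -- tail padding (2B); sizeof = 16, alignof = 8
0..5  version  (5B, 1-aligned)
5..6  -- padding (1B)
6..14  mtime  (8B, 2-aligned)
14..16  attrs  (2B, 2-aligned)
16..24  blocks  (8B, 2-aligned)
24..28  signature  (4B, 2-aligned)
28..32  crc  (4B, 2-aligned)
32..36  offset  (4B, 2-aligned)
36..40  size  (4B, 2-aligned)
40..56  n_entries  (16B, 2-aligned)
within Record: team at 12
40 + 12 = 52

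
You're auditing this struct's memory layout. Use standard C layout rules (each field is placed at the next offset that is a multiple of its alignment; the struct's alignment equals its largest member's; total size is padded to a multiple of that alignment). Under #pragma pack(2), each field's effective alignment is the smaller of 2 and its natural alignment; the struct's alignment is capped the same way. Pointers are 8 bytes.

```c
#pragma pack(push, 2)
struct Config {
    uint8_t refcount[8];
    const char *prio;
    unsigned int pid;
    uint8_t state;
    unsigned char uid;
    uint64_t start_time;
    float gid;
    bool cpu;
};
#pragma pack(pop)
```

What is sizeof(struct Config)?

refcount at 0 (size 8, align 1) → ends 8
prio at 8 (size 8, align 2) → ends 16
pid at 16 (size 4, align 2) → ends 20
state at 20 (size 1, align 1) → ends 21
uid at 21 (size 1, align 1) → ends 22
start_time at 22 (size 8, align 2) → ends 30
gid at 30 (size 4, align 2) → ends 34
cpu at 34 (size 1, align 1) → ends 35
tail pad 1 to reach multiple of 2
total 36 bytes, alignment 2

36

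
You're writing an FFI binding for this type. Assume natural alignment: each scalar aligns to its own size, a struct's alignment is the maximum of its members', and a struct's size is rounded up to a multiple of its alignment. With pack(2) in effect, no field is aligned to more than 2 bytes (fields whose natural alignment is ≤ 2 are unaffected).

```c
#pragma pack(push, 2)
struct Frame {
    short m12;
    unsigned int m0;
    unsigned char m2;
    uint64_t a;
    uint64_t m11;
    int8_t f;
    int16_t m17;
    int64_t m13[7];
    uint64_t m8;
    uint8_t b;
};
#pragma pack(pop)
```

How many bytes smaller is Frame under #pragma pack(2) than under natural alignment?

18

natural layout:
  m12 at 0 (size 2, align 2) → ends 2
  pad 2 to align 4 for m0
  m0 at 4 (size 4, align 4) → ends 8
  m2 at 8 (size 1, align 1) → ends 9
  pad 7 to align 8 for a
  a at 16 (size 8, align 8) → ends 24
  m11 at 24 (size 8, align 8) → ends 32
  f at 32 (size 1, align 1) → ends 33
  pad 1 to align 2 for m17
  m17 at 34 (size 2, align 2) → ends 36
  pad 4 to align 8 for m13
  m13 at 40 (size 56, align 8) → ends 96
  m8 at 96 (size 8, align 8) → ends 104
  b at 104 (size 1, align 1) → ends 105
  tail pad 7 to reach multiple of 8
  total 112 bytes, alignment 8
packed(2) layout:
  m12 at 0 (size 2, align 2) → ends 2
  m0 at 2 (size 4, align 2) → ends 6
  m2 at 6 (size 1, align 1) → ends 7
  pad 1 to align 2 for a
  a at 8 (size 8, align 2) → ends 16
  m11 at 16 (size 8, align 2) → ends 24
  f at 24 (size 1, align 1) → ends 25
  pad 1 to align 2 for m17
  m17 at 26 (size 2, align 2) → ends 28
  m13 at 28 (size 56, align 2) → ends 84
  m8 at 84 (size 8, align 2) → ends 92
  b at 92 (size 1, align 1) → ends 93
  tail pad 1 to reach multiple of 2
  total 94 bytes, alignment 2
112 − 94 = 18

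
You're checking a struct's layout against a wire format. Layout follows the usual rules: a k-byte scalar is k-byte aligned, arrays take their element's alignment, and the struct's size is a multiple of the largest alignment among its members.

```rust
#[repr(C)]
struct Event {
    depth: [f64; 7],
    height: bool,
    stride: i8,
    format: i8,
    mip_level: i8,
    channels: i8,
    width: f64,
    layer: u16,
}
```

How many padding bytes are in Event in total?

@0: depth [56B, align 8] → 56
@56: height [1B, align 1] → 57
@57: stride [1B, align 1] → 58
@58: format [1B, align 1] → 59
@59: mip_level [1B, align 1] → 60
@60: channels [1B, align 1] → 61
+3 pad (align 8)
@64: width [8B, align 8] → 72
@72: layer [2B, align 2] → 74
+6 tail pad (align 8)
size 80, align 8
data bytes 71, size 80 → padding 9

9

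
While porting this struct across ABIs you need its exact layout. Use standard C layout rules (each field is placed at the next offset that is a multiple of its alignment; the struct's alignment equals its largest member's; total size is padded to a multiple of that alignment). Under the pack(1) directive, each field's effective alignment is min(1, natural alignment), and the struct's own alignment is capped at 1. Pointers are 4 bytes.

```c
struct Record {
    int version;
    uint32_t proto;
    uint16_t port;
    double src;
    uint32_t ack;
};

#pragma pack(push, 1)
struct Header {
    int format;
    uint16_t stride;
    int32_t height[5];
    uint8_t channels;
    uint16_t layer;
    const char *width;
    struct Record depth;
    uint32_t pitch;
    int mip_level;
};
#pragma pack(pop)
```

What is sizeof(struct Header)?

73

Record: version at 0 (size 4, align 4) → ends 4; proto at 4 (size 4, align 4) → ends 8; port at 8 (size 2, align 2) → ends 10; pad 6 to align 8 for src; src at 16 (size 8, align 8) → ends 24; ack at 24 (size 4, align 4) → ends 28; tail pad 4 to reach multiple of 8; total 32 bytes, alignment 8
format at 0 (size 4, align 1) → ends 4
stride at 4 (size 2, align 1) → ends 6
height at 6 (size 20, align 1) → ends 26
channels at 26 (size 1, align 1) → ends 27
layer at 27 (size 2, align 1) → ends 29
width at 29 (size 4, align 1) → ends 33
depth at 33 (size 32, align 1) → ends 65
pitch at 65 (size 4, align 1) → ends 69
mip_level at 69 (size 4, align 1) → ends 73
total 73 bytes, alignment 1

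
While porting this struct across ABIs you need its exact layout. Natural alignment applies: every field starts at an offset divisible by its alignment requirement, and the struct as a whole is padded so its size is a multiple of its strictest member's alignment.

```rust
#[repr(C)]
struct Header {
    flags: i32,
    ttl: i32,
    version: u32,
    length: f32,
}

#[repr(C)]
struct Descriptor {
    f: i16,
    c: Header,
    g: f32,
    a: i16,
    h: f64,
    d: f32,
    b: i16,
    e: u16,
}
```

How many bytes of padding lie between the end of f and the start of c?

2

Header: 0..4  flags  (4B, 4-aligned); 4..8  ttl  (4B, 4-aligned); 8..12  version  (4B, 4-aligned); 12..16  length  (4B, 4-aligned); sizeof = 16, alignof = 4
0..2  f  (2B, 2-aligned)
2..4  -- padding (2B)
4..20  c  (16B, 4-aligned)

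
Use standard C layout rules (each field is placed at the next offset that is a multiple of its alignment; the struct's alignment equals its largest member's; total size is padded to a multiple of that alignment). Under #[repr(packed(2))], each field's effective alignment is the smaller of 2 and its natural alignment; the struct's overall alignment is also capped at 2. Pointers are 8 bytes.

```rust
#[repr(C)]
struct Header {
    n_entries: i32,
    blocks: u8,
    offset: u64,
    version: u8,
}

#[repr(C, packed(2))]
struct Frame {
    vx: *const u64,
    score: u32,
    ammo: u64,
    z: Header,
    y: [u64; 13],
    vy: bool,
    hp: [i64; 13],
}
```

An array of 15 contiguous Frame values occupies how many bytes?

3810

Header: 0..4  n_entries  (4B, 4-aligned); 4..5  blocks  (1B, 1-aligned); 5..8  -- padding (3B); 8..16  offset  (8B, 8-aligned); 16..17  version  (1B, 1-aligned); 17..24  -- tail padding (7B); sizeof = 24, alignof = 8
0..8  vx  (8B, 2-aligned)
8..12  score  (4B, 2-aligned)
12..20  ammo  (8B, 2-aligned)
20..44  z  (24B, 2-aligned)
44..148  y  (104B, 2-aligned)
148..149  vy  (1B, 1-aligned)
149..150  -- padding (1B)
150..254  hp  (104B, 2-aligned)
sizeof = 254, alignof = 2
array of 15: 15 × 254 = 3810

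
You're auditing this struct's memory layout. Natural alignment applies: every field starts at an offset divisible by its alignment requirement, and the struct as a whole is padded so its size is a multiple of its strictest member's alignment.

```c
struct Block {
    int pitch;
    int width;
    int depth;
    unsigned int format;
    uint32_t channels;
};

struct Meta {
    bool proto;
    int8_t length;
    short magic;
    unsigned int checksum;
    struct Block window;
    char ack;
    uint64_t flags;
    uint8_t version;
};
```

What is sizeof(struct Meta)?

Block: @0: pitch [4B, align 4] → 4; @4: width [4B, align 4] → 8; @8: depth [4B, align 4] → 12; @12: format [4B, align 4] → 16; @16: channels [4B, align 4] → 20; size 20, align 4
@0: proto [1B, align 1] → 1
@1: length [1B, align 1] → 2
@2: magic [2B, align 2] → 4
@4: checksum [4B, align 4] → 8
@8: window [20B, align 4] → 28
@28: ack [1B, align 1] → 29
+3 pad (align 8)
@32: flags [8B, align 8] → 40
@40: version [1B, align 1] → 41
+7 tail pad (align 8)
size 48, align 8

48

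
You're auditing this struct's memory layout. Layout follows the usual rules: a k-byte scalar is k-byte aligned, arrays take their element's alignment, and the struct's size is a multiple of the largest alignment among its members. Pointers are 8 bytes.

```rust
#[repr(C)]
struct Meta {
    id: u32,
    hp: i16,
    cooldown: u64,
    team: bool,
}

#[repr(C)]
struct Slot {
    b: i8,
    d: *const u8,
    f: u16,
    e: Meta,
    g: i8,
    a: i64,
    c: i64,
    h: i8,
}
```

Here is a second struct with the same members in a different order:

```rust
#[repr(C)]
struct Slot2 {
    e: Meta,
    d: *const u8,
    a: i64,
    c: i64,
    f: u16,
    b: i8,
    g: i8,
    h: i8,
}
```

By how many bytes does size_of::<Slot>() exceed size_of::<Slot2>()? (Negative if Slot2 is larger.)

Meta: @0: id [4B, align 4] → 4; @4: hp [2B, align 2] → 6; +2 pad (align 8); @8: cooldown [8B, align 8] → 16; @16: team [1B, align 1] → 17; +7 tail pad (align 8); size 24, align 8
@0: b [1B, align 1] → 1
+7 pad (align 8)
@8: d [8B, align 8] → 16
@16: f [2B, align 2] → 18
+6 pad (align 8)
@24: e [24B, align 8] → 48
@48: g [1B, align 1] → 49
+7 pad (align 8)
@56: a [8B, align 8] → 64
@64: c [8B, align 8] → 72
@72: h [1B, align 1] → 73
+7 tail pad (align 8)
size 80, align 8
— Slot2 —
@0: e [24B, align 8] → 24
@24: d [8B, align 8] → 32
@32: a [8B, align 8] → 40
@40: c [8B, align 8] → 48
@48: f [2B, align 2] → 50
@50: b [1B, align 1] → 51
@51: g [1B, align 1] → 52
@52: h [1B, align 1] → 53
+3 tail pad (align 8)
size 56, align 8
80 − 56 = 24

24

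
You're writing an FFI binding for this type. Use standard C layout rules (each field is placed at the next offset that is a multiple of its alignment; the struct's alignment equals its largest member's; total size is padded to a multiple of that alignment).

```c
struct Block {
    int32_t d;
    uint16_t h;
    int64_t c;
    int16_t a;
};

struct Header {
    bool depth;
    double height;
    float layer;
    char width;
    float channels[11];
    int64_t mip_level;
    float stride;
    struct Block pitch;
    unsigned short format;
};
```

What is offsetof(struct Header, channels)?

Block: @0: d [4B, align 4] → 4; @4: h [2B, align 2] → 6; +2 pad (align 8); @8: c [8B, align 8] → 16; @16: a [2B, align 2] → 18; +6 tail pad (align 8); size 24, align 8
@0: depth [1B, align 1] → 1
+7 pad (align 8)
@8: height [8B, align 8] → 16
@16: layer [4B, align 4] → 20
@20: width [1B, align 1] → 21
+3 pad (align 4)
@24: channels [44B, align 4] → 68

24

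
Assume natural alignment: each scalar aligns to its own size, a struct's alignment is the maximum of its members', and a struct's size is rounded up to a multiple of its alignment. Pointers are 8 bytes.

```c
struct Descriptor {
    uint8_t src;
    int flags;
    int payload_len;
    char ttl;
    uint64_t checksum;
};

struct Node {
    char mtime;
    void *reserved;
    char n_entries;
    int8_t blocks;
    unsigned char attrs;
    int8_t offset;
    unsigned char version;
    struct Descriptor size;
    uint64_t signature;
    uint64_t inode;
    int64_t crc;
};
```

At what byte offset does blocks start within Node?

Descriptor: @0: src [1B, align 1] → 1; +3 pad (align 4); @4: flags [4B, align 4] → 8; @8: payload_len [4B, align 4] → 12; @12: ttl [1B, align 1] → 13; +3 pad (align 8); @16: checksum [8B, align 8] → 24; size 24, align 8
@0: mtime [1B, align 1] → 1
+7 pad (align 8)
@8: reserved [8B, align 8] → 16
@16: n_entries [1B, align 1] → 17
@17: blocks [1B, align 1] → 18

17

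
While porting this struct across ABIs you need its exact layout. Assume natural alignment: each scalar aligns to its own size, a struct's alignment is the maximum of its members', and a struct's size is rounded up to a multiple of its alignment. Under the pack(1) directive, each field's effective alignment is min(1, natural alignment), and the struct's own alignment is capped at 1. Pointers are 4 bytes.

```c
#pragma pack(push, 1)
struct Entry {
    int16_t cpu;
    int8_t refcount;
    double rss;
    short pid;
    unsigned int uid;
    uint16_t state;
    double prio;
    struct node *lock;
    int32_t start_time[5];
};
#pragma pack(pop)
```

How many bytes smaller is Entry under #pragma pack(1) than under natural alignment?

13

natural layout:
  @0: cpu [2B, align 2] → 2
  @2: refcount [1B, align 1] → 3
  +5 pad (align 8)
  @8: rss [8B, align 8] → 16
  @16: pid [2B, align 2] → 18
  +2 pad (align 4)
  @20: uid [4B, align 4] → 24
  @24: state [2B, align 2] → 26
  +6 pad (align 8)
  @32: prio [8B, align 8] → 40
  @40: lock [4B, align 4] → 44
  @44: start_time [20B, align 4] → 64
  size 64, align 8
packed(1) layout:
  @0: cpu [2B, align 1] → 2
  @2: refcount [1B, align 1] → 3
  @3: rss [8B, align 1] → 11
  @11: pid [2B, align 1] → 13
  @13: uid [4B, align 1] → 17
  @17: state [2B, align 1] → 19
  @19: prio [8B, align 1] → 27
  @27: lock [4B, align 1] → 31
  @31: start_time [20B, align 1] → 51
  size 51, align 1
64 − 51 = 13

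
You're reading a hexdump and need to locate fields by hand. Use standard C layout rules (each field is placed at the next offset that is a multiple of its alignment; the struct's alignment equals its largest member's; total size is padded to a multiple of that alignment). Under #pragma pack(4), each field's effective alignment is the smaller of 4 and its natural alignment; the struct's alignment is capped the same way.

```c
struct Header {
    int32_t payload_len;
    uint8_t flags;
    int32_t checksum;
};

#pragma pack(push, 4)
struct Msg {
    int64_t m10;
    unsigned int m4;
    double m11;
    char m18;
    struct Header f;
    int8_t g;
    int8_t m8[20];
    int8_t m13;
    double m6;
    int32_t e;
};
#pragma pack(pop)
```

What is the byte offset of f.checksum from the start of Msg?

Header: 0..4  payload_len  (4B, 4-aligned); 4..5  flags  (1B, 1-aligned); 5..8  -- padding (3B); 8..12  checksum  (4B, 4-aligned); sizeof = 12, alignof = 4
0..8  m10  (8B, 4-aligned)
8..12  m4  (4B, 4-aligned)
12..20  m11  (8B, 4-aligned)
20..21  m18  (1B, 1-aligned)
21..24  -- padding (3B)
24..36  f  (12B, 4-aligned)
within Header: checksum at 8
24 + 8 = 32

32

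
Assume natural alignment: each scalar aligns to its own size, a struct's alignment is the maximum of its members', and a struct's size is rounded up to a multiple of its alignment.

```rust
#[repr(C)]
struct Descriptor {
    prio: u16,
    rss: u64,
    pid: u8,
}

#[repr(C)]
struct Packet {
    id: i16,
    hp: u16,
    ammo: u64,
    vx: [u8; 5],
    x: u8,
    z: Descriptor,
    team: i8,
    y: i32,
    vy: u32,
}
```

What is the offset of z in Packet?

24

Descriptor: 0..2  prio  (2B, 2-aligned); 2..8  -- padding (6B); 8..16  rss  (8B, 8-aligned); 16..17  pid  (1B, 1-aligned); 17..24  -- tail padding (7B); sizeof = 24, alignof = 8
0..2  id  (2B, 2-aligned)
2..4  hp  (2B, 2-aligned)
4..8  -- padding (4B)
8..16  ammo  (8B, 8-aligned)
16..21  vx  (5B, 1-aligned)
21..22  x  (1B, 1-aligned)
22..24  -- padding (2B)
24..48  z  (24B, 8-aligned)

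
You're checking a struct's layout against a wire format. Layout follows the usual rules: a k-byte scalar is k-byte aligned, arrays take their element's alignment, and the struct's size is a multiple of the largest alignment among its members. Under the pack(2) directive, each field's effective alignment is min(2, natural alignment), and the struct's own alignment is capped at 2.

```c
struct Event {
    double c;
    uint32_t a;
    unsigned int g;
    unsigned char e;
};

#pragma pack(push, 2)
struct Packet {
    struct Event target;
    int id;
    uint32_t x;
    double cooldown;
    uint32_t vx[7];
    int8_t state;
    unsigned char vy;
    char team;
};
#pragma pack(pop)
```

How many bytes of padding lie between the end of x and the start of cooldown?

0

Event: @0: c [8B, align 8] → 8; @8: a [4B, align 4] → 12; @12: g [4B, align 4] → 16; @16: e [1B, align 1] → 17; +7 tail pad (align 8); size 24, align 8
@0: target [24B, align 2] → 24
@24: id [4B, align 2] → 28
@28: x [4B, align 2] → 32
@32: cooldown [8B, align 2] → 40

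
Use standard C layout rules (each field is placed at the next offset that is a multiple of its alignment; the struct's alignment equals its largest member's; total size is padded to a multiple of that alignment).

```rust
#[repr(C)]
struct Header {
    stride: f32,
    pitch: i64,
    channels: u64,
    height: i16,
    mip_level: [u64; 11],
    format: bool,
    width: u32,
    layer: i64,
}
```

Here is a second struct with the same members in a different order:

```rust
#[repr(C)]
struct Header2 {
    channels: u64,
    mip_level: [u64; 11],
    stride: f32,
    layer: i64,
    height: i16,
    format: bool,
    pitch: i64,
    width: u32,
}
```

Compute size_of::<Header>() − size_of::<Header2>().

stride at 0 (size 4, align 4) → ends 4
pad 4 to align 8 for pitch
pitch at 8 (size 8, align 8) → ends 16
channels at 16 (size 8, align 8) → ends 24
height at 24 (size 2, align 2) → ends 26
pad 6 to align 8 for mip_level
mip_level at 32 (size 88, align 8) → ends 120
format at 120 (size 1, align 1) → ends 121
pad 3 to align 4 for width
width at 124 (size 4, align 4) → ends 128
layer at 128 (size 8, align 8) → ends 136
total 136 bytes, alignment 8
— Header2 —
channels at 0 (size 8, align 8) → ends 8
mip_level at 8 (size 88, align 8) → ends 96
stride at 96 (size 4, align 4) → ends 100
pad 4 to align 8 for layer
layer at 104 (size 8, align 8) → ends 112
height at 112 (size 2, align 2) → ends 114
format at 114 (size 1, align 1) → ends 115
pad 5 to align 8 for pitch
pitch at 120 (size 8, align 8) → ends 128
width at 128 (size 4, align 4) → ends 132
tail pad 4 to reach multiple of 8
total 136 bytes, alignment 8
136 − 136 = 0

0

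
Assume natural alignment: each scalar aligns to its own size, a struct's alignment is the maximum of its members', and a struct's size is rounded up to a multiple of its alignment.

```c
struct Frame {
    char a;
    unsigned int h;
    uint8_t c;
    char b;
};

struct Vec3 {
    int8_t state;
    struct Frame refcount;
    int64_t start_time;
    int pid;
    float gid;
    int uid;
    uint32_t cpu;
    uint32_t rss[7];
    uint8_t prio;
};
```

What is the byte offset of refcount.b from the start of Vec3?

Frame: a at 0 (size 1, align 1) → ends 1; pad 3 to align 4 for h; h at 4 (size 4, align 4) → ends 8; c at 8 (size 1, align 1) → ends 9; b at 9 (size 1, align 1) → ends 10; tail pad 2 to reach multiple of 4; total 12 bytes, alignment 4
state at 0 (size 1, align 1) → ends 1
pad 3 to align 4 for refcount
refcount at 4 (size 12, align 4) → ends 16
within Frame: b at 9
4 + 9 = 13

13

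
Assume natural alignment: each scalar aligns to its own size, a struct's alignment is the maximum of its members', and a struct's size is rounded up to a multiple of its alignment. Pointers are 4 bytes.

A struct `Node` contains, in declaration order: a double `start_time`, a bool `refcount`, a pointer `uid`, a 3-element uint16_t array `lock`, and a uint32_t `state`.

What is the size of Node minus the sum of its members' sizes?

0..8  start_time  (8B, 8-aligned)
8..9  refcount  (1B, 1-aligned)
9..12  -- padding (3B)
12..16  uid  (4B, 4-aligned)
16..22  lock  (6B, 2-aligned)
22..24  -- padding (2B)
24..28  state  (4B, 4-aligned)
28..32  -- tail padding (4B)
sizeof = 32, alignof = 8
data bytes 23, size 32 → padding 9

9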